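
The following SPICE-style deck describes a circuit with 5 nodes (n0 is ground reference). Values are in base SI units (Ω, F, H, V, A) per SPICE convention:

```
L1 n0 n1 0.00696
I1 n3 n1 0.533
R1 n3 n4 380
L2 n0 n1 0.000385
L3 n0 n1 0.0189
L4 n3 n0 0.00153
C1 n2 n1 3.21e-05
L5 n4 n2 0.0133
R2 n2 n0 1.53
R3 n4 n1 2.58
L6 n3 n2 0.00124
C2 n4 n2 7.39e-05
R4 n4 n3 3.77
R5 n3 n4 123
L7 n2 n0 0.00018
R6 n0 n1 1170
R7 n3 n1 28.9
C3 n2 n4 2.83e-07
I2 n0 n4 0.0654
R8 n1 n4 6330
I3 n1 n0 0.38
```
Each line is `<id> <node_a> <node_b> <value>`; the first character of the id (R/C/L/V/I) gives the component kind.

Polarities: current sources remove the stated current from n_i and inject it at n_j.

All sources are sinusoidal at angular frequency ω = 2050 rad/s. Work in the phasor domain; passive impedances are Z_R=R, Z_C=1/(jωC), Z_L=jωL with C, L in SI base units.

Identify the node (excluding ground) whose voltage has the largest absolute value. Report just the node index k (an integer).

3

Apply KCL at each of the 4 non-ground nodes and solve the resulting linear system.
Node n1: branches {L1, I1, L2, L3, C1, R3, R6, R7, R8, I3} → V_1 = 0.1214+0.08916j
Node n2: branches {C1, L5, R2, L6, C2, L7, C3} → V_2 = -0.05108-0.07050j
Node n3: branches {I1, R1, L4, L6, R4, R5, R7} → V_3 = -0.2289-0.6643j
Node n4: branches {R1, L5, R3, C2, R4, R5, C3, I2, R8} → V_4 = 0.04463-0.2408j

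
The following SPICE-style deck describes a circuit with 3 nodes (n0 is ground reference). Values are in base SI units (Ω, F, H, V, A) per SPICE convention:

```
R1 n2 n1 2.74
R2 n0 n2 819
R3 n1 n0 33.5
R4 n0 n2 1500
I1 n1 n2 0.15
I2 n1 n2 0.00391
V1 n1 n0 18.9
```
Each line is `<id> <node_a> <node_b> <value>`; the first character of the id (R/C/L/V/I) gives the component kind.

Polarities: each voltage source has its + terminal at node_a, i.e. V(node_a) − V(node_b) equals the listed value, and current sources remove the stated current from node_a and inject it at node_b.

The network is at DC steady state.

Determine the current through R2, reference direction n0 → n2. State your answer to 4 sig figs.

-0.02347 A

Apply KCL at each of the 2 non-ground nodes and solve the resulting linear system.
Node n1: branches {R1, R3, I1, I2, V1} → V_1 = 18.90
Node n2: branches {R1, R2, R4, I1, I2} → V_2 = 19.22
Source currents: i(V1)=-0.6005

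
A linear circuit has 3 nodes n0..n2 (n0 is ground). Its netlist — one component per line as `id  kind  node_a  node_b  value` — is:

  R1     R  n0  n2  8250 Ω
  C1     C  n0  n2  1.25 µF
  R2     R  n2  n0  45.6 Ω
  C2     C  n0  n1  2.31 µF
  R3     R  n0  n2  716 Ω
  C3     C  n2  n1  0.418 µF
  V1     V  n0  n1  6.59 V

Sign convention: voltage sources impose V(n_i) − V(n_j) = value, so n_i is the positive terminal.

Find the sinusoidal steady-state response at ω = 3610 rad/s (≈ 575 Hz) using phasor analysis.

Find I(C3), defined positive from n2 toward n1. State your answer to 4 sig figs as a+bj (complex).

0.0006004+0.009790j A

Element admittances at ω=3610 rad/s:
  Y(R1) = 0.0001212+0.000j S between n0,n2
  Y(C1) = 0.000+0.004513j S between n0,n2
  Y(R2) = 0.02193+0.000j S between n2,n0
  Y(C2) = 0.000+0.008339j S between n0,n1
  Y(R3) = 0.001397+0.000j S between n0,n2
  Y(C3) = 0.000+0.001509j S between n2,n1
  V1: constraint V(n0)−V(n1) = 6.59
Assemble and solve the 3×3 MNA system:
  V(n1)=-6.590+0.000j  V(n2)=-0.1022-0.3979j
  i(V1)=-0.0006004-0.06474j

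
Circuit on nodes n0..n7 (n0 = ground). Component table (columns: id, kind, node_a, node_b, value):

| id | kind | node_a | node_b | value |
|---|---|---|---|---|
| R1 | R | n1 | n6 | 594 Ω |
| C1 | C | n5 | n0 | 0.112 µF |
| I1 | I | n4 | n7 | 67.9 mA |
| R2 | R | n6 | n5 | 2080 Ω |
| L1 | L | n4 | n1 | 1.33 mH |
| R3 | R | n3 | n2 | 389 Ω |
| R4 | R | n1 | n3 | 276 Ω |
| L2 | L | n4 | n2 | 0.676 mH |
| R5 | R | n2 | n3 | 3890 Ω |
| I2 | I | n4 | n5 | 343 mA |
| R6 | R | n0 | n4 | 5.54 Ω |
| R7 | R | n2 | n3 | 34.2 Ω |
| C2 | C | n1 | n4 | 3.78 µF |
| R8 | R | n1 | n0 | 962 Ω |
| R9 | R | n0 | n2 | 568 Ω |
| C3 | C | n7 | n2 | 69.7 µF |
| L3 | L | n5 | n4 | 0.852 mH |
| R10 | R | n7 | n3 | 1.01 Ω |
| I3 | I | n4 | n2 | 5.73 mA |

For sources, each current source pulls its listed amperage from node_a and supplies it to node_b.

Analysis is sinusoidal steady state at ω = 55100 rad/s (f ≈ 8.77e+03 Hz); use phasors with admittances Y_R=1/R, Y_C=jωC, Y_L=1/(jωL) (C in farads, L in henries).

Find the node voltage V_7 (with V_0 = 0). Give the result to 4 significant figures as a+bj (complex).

1.265+2.506j V

Element admittances at ω=55100 rad/s:
  Y(R1) = 0.001684+0.000j S between n1,n6
  Y(C1) = 0.000+0.006171j S between n5,n0
  I1: injects 0.0679 A into n7 (from n4)
  Y(R2) = 0.0004808+0.000j S between n6,n5
  Y(L1) = 0.000-0.01365j S between n4,n1
  Y(R3) = 0.002571+0.000j S between n3,n2
  Y(R4) = 0.003623+0.000j S between n1,n3
  Y(L2) = 0.000-0.02685j S between n4,n2
  Y(R5) = 0.0002571+0.000j S between n2,n3
  I2: injects 0.343 A into n5 (from n4)
  Y(R6) = 0.1805+0.000j S between n0,n4
  Y(R7) = 0.02924+0.000j S between n2,n3
  Y(C2) = 0.000+0.2083j S between n1,n4
  Y(R8) = 0.001040+0.000j S between n1,n0
  Y(R9) = 0.001761+0.000j S between n0,n2
  Y(C3) = 0.000+3.840j S between n7,n2
  Y(L3) = 0.000-0.02130j S between n5,n4
  Y(R10) = 0.9901+0.000j S between n7,n3
  I3: injects 0.00573 A into n2 (from n4)
Assemble and solve the 7×7 MNA system:
  V(n1)=0.8453-0.08427j  V(n2)=1.267+2.523j  V(n3)=1.264+2.498j  V(n4)=0.7533-0.07951j  V(n5)=1.620+22.54j  V(n6)=1.017+4.941j  V(n7)=1.265+2.506j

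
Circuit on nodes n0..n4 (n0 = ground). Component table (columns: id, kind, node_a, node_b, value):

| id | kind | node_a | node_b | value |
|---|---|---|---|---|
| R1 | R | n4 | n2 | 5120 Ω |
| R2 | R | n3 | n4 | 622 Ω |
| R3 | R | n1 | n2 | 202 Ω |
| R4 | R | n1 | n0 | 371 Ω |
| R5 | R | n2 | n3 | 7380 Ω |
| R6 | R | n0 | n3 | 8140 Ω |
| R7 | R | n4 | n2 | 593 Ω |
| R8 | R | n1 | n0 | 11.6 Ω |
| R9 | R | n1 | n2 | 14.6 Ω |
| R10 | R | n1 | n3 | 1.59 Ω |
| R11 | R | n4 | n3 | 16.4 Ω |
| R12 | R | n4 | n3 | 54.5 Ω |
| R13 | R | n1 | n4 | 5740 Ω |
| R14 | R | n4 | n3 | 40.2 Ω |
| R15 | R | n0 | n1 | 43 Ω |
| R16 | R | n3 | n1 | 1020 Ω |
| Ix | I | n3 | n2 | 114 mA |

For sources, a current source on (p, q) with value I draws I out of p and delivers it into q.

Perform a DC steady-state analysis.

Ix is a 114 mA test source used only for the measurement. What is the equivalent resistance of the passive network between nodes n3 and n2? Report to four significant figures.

MNA unknowns: 4 node voltages V₁..V_4
R1: Y=0.0001953 on G[4,2]
R2: Y=0.001608 on G[3,4]
R3: Y=0.004950 on G[1,2]
R4: Y=0.002695 on G[1,0]
R5: Y=0.0001355 on G[2,3]
R6: Y=0.0001229 on G[0,3]
R7: Y=0.001686 on G[4,2]
R8: Y=0.08621 on G[1,0]
R9: Y=0.06849 on G[1,2]
R10: Y=0.6289 on G[1,3]
R11: Y=0.06098 on G[4,3]
R12: Y=0.01835 on G[4,3]
R13: Y=0.0001742 on G[1,4]
R14: Y=0.02488 on G[4,3]
R15: Y=0.02326 on G[0,1]
R16: Y=0.0009804 on G[3,1]
Ix: z[3]−=0.114, z[2]+=0.114
solve → V1=0.0001921, V2=1.507, V3=-0.1754, V4=-0.1458

R_eq = 14.76 Ω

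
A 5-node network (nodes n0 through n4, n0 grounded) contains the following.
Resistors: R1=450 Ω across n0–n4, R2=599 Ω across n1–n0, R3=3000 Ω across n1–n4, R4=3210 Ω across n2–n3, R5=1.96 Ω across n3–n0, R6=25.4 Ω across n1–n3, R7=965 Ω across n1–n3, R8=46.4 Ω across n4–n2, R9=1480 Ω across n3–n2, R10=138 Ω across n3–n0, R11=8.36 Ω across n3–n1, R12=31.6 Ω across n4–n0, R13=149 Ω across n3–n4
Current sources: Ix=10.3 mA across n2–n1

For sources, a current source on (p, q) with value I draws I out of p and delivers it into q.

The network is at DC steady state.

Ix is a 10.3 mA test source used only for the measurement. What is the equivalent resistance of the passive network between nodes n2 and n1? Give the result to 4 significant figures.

MNA unknowns: 4 node voltages V₁..V_4
R1: Y=0.002222 on G[0,4]
R2: Y=0.001669 on G[1,0]
R3: Y=0.0003333 on G[1,4]
R4: Y=0.0003115 on G[2,3]
R5: Y=0.5102 on G[3,0]
R6: Y=0.03937 on G[1,3]
R7: Y=0.001036 on G[1,3]
R8: Y=0.02155 on G[4,2]
R9: Y=0.0006757 on G[3,2]
R10: Y=0.007246 on G[3,0]
R11: Y=0.1196 on G[3,1]
R12: Y=0.03165 on G[4,0]
R13: Y=0.006711 on G[3,4]
Ix: z[2]−=0.0103, z[1]+=0.0103
solve → V1=0.07784, V2=-0.6781, V3=0.01493, V4=-0.2320

R_eq = 73.39 Ω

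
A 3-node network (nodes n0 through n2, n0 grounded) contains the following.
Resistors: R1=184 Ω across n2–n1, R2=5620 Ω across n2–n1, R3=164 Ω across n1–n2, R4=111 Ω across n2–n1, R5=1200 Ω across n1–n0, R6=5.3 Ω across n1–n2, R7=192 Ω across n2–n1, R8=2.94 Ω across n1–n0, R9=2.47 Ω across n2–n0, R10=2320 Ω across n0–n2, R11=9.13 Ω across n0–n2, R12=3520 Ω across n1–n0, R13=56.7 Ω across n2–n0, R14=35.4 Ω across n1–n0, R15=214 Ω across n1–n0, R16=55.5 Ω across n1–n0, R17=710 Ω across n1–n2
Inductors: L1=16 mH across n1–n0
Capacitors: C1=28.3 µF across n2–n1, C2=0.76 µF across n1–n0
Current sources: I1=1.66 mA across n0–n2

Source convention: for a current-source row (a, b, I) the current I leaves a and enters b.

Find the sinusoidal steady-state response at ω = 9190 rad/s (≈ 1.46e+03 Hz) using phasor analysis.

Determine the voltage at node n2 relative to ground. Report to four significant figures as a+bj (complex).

0.002297-0.0002956j V

Element admittances at ω=9190 rad/s:
  Y(R1) = 0.005435+0.000j S between n2,n1
  Y(R2) = 0.0001779+0.000j S between n2,n1
  Y(R3) = 0.006098+0.000j S between n1,n2
  Y(R4) = 0.009009+0.000j S between n2,n1
  Y(R5) = 0.0008333+0.000j S between n1,n0
  Y(R6) = 0.1887+0.000j S between n1,n2
  Y(R7) = 0.005208+0.000j S between n2,n1
  Y(R8) = 0.3401+0.000j S between n1,n0
  Y(R9) = 0.4049+0.000j S between n2,n0
  Y(R10) = 0.0004310+0.000j S between n0,n2
  Y(L1) = 0.000-0.006801j S between n1,n0
  Y(R11) = 0.1095+0.000j S between n0,n2
  Y(C1) = 0.000+0.2601j S between n2,n1
  Y(R12) = 0.0002841+0.000j S between n1,n0
  Y(C2) = 0.000+0.006984j S between n1,n0
  Y(R13) = 0.01764+0.000j S between n2,n0
  Y(R14) = 0.02825+0.000j S between n1,n0
  Y(R15) = 0.004673+0.000j S between n1,n0
  Y(R16) = 0.01802+0.000j S between n1,n0
  Y(R17) = 0.001408+0.000j S between n1,n2
  I1: injects 0.00166 A into n2 (from n0)
Assemble and solve the 2×2 MNA system:
  V(n1)=0.001114+0.0004008j  V(n2)=0.002297-0.0002956j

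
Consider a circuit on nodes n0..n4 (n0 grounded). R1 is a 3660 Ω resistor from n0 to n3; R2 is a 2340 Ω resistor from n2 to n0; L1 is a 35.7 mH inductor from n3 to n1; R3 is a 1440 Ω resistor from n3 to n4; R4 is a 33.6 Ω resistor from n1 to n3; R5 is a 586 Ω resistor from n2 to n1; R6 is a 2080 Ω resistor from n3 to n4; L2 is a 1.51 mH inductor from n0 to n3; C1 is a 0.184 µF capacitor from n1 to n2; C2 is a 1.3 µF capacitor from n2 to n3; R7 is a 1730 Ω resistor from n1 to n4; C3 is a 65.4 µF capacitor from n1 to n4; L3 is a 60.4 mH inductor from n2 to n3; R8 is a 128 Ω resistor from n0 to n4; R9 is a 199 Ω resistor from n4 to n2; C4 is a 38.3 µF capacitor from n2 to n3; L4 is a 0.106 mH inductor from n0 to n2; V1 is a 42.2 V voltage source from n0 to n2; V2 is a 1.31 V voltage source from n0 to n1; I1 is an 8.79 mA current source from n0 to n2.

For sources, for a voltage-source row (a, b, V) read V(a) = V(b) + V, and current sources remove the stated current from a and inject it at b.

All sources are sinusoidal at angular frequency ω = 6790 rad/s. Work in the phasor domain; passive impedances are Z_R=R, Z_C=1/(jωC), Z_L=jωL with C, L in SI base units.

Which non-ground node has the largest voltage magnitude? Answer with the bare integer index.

3

Element admittances at ω=6790 rad/s:
  Y(R1) = 0.0002732+0.000j S between n0,n3
  Y(R2) = 0.0004274+0.000j S between n2,n0
  Y(L1) = 0.000-0.004125j S between n3,n1
  Y(R3) = 0.0006944+0.000j S between n3,n4
  Y(R4) = 0.02976+0.000j S between n1,n3
  Y(R5) = 0.001706+0.000j S between n2,n1
  Y(R6) = 0.0004808+0.000j S between n3,n4
  Y(L2) = 0.000-0.09753j S between n0,n3
  Y(C1) = 0.000+0.001249j S between n1,n2
  Y(C2) = 0.000+0.008827j S between n2,n3
  Y(R7) = 0.0005780+0.000j S between n1,n4
  Y(C3) = 0.000+0.4441j S between n1,n4
  Y(L3) = 0.000-0.002438j S between n2,n3
  Y(R8) = 0.007812+0.000j S between n0,n4
  Y(R9) = 0.005025+0.000j S between n4,n2
  Y(C4) = 0.000+0.2601j S between n2,n3
  Y(L4) = 0.000-1.389j S between n0,n2
  V1: constraint V(n0)−V(n2) = 42.2
  V2: constraint V(n0)−V(n1) = 1.31
  I1: injects 0.00879 A into n2 (from n0)
Assemble and solve the 6×6 MNA system:
  V(n1)=-1.310+0.000j  V(n2)=-42.20+0.000j  V(n3)=-65.88-12.23j  V(n4)=-1.362+0.6088j
  i(V1)=-3.561+64.89j  i(V2)=2.312+0.1716j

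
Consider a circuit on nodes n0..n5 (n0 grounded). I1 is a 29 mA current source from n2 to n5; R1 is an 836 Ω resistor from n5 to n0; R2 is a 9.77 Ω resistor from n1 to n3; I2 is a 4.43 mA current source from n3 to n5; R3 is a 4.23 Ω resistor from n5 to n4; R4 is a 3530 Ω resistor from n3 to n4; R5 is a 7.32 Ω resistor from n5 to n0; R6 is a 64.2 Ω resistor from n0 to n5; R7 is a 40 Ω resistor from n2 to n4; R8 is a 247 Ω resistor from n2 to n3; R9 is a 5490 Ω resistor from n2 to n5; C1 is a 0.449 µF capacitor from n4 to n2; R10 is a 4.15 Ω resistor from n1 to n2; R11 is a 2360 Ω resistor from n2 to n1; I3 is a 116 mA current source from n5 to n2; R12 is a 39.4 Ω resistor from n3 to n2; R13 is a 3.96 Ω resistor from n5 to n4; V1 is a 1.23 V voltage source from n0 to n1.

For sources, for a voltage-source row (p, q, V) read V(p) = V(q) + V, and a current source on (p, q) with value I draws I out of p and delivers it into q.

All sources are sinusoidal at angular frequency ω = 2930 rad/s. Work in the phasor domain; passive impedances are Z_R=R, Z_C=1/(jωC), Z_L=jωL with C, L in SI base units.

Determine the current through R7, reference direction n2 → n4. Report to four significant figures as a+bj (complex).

-0.006954+8.609e-05j A

MNA unknowns: 5 node voltages V₁..V_5 plus 1 source current (V1)
I1: z[2]−=0.029, z[5]+=0.029
R1: Y=0.001196+0.000j on G[5,0]
R2: Y=0.1024+0.000j on G[1,3]
I2: z[3]−=0.00443, z[5]+=0.00443
R3: Y=0.2364+0.000j on G[5,4]
R4: Y=0.0002833+0.000j on G[3,4]
R5: Y=0.1366+0.000j on G[5,0]
R6: Y=0.01558+0.000j on G[0,5]
R7: Y=0.02500+0.000j on G[2,4]
R8: Y=0.004049+0.000j on G[2,3]
R9: Y=0.0001821+0.000j on G[2,5]
C1: Y=0.000+0.001316j on G[4,2]
R10: Y=0.2410+0.000j on G[1,2]
R11: Y=0.0004237+0.000j on G[2,1]
I3: z[5]−=0.116, z[2]+=0.116
R12: Y=0.02538+0.000j on G[3,2]
R13: Y=0.2525+0.000j on G[5,4]
V1: row V0−V1=1.23, i_V1 at 0,1
solve → V1=-1.230+0.000j, V2=-0.8778+0.001056j, V3=-1.184+0.0002303j, V4=-0.5997-0.002387j, V5=-0.5851-0.001816j
aux → i_V1=-0.08975-0.0002786j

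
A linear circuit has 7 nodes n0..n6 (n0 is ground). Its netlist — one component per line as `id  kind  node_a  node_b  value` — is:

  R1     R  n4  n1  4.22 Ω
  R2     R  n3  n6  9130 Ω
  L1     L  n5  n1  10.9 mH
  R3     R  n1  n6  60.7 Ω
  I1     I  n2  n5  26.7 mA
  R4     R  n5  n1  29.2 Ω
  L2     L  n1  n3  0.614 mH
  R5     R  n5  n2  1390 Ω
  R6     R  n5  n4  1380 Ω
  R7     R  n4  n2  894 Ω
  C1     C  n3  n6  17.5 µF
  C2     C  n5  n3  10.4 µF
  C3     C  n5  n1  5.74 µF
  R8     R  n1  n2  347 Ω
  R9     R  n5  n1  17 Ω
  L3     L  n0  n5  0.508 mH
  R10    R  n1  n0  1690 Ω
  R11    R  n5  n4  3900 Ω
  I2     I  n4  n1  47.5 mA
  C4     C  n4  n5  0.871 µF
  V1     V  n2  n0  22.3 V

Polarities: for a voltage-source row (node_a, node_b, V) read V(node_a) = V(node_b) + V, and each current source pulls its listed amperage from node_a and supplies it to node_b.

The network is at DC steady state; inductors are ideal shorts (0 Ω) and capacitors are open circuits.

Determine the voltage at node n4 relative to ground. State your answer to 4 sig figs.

-0.09435 V

MNA unknowns: 6 node voltages V₁..V_6 plus 4 source currents (L1, L2, L3, V1)
R1: Y=0.2370 on G[4,1]
R2: Y=0.0001095 on G[3,6]
L1: row V5−V1=0, i_L1 at 5,1
R3: Y=0.01647 on G[1,6]
I1: z[2]−=0.0267, z[5]+=0.0267
R4: Y=0.03425 on G[5,1]
L2: row V1−V3=0, i_L2 at 1,3
R5: Y=0.0007194 on G[5,2]
R6: Y=0.0007246 on G[5,4]
R7: Y=0.001119 on G[4,2]
C1: Y=0.000 on G[3,6]
C2: Y=0.000 on G[5,3]
C3: Y=0.000 on G[5,1]
R8: Y=0.002882 on G[1,2]
R9: Y=0.05882 on G[5,1]
L3: row V0−V5=0, i_L3 at 0,5
R10: Y=0.0005917 on G[1,0]
R11: Y=0.0002564 on G[5,4]
I2: z[4]−=0.0475, z[1]+=0.0475
C4: Y=0.000 on G[4,5]
V1: row V2−V0=22.3, i_V1 at 2,0
solve → V1=0.000, V2=22.30, V3=0.000, V4=-0.09435, V5=0.000, V6=0.000
aux → i_L1=-0.08941, i_L2=0.000, i_L3=-0.1321, i_V1=-0.1321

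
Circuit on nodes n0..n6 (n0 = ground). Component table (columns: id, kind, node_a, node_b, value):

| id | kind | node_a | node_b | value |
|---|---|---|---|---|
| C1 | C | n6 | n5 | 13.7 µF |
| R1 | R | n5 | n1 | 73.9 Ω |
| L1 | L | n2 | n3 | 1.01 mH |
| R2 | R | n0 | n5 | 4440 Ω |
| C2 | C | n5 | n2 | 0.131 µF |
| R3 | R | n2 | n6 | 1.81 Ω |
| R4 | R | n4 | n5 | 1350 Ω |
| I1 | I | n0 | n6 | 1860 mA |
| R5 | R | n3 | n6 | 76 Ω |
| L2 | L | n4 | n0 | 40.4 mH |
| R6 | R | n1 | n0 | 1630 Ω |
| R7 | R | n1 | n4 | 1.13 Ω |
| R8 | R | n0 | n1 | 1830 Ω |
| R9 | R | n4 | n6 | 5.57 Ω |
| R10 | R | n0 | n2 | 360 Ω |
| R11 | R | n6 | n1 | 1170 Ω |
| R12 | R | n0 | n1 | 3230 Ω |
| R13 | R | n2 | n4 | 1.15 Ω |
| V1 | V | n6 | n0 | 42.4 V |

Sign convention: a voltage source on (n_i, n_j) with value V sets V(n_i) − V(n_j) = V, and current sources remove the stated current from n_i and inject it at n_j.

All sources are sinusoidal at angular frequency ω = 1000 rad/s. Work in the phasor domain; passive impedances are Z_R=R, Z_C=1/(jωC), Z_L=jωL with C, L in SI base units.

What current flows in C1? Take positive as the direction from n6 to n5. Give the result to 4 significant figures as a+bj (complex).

0.02095-0.005697j A

Apply KCL at each of the 6 non-ground nodes and solve the resulting linear system.
Node n1: branches {R1, R6, R7, R8, R11, R12} → V_1 = 42.02+1.958j
Node n2: branches {L1, C2, R3, R10, R13} → V_2 = 42.12+1.191j
Node n3: branches {L1, R5} → V_3 = 42.14+1.195j
Node n4: branches {R4, L2, R7, R9, R13} → V_4 = 42.07+1.970j
Node n5: branches {C1, R1, R2, C2, R4} → V_5 = 42.82+1.529j
Node n6: branches {C1, R3, I1, R5, R9, R11, V1} → V_6 = 42.40+0.000j
Source currents: i(V1)=1.623+1.035j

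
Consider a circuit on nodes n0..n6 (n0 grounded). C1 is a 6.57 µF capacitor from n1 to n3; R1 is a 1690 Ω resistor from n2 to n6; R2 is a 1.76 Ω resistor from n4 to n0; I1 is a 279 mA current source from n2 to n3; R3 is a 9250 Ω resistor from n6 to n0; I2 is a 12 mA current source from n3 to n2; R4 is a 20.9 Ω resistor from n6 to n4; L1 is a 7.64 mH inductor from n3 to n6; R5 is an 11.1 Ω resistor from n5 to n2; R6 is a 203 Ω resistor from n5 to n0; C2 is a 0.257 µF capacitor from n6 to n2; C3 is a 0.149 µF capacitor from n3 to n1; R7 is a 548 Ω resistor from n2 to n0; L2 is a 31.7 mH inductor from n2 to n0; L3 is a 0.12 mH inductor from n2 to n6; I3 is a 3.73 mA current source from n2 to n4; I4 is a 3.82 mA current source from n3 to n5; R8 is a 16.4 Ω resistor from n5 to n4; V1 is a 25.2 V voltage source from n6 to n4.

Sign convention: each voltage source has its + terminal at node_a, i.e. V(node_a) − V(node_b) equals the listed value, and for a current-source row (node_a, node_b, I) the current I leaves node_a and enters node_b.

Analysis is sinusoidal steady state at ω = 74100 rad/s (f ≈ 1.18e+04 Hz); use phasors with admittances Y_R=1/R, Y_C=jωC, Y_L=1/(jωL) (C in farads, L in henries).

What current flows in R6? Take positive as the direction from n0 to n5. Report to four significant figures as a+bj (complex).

MNA unknowns: 6 node voltages V₁..V_6 plus 1 source current (V1)
C1: Y=0.000+0.4868j on G[1,3]
R1: Y=0.0005917+0.000j on G[2,6]
R2: Y=0.5682+0.000j on G[4,0]
I1: z[2]−=0.279, z[3]+=0.279
R3: Y=0.0001081+0.000j on G[6,0]
I2: z[3]−=0.012, z[2]+=0.012
R4: Y=0.04785+0.000j on G[6,4]
L1: Y=0.000-0.001766j on G[3,6]
R5: Y=0.09009+0.000j on G[5,2]
R6: Y=0.004926+0.000j on G[5,0]
C2: Y=0.000+0.01904j on G[6,2]
C3: Y=0.000+0.01104j on G[3,1]
R7: Y=0.001825+0.000j on G[2,0]
L2: Y=0.000-0.0004257j on G[2,0]
L3: Y=0.000-0.1125j on G[2,6]
I3: z[2]−=0.00373, z[4]+=0.00373
I4: z[3]−=0.00382, z[5]+=0.00382
R8: Y=0.06098+0.000j on G[5,4]
V1: row V6−V4=25.2, i_V1 at 6,4
solve → V1=25.04+149.1j, V2=20.02-11.29j, V3=25.04+149.1j, V4=-0.1605+0.1074j, V5=11.52-6.478j, V6=25.04+0.1074j
aux → i_V1=-2.013+0.4626j

-0.05675+0.03191j A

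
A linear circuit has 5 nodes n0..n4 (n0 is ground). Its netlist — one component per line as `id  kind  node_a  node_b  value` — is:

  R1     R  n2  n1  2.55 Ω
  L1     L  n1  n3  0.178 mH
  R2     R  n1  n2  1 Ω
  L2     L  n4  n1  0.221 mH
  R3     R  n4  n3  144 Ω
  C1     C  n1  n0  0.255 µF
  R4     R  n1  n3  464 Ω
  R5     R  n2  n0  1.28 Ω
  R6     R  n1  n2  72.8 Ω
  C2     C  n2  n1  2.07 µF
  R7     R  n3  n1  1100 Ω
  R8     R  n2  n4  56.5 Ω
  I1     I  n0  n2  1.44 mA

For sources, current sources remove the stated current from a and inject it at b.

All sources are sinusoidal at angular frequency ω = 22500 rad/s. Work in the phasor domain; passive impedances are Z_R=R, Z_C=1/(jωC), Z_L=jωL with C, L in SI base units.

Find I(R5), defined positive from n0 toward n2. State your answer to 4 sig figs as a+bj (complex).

MNA unknowns: 4 node voltages V₁..V_4
R1: Y=0.3922+0.000j on G[2,1]
L1: Y=0.000-0.2497j on G[1,3]
R2: Y=1.000+0.000j on G[1,2]
L2: Y=0.000-0.2011j on G[4,1]
R3: Y=0.006944+0.000j on G[4,3]
C1: Y=0.000+0.005737j on G[1,0]
R4: Y=0.002155+0.000j on G[1,3]
R5: Y=0.7812+0.000j on G[2,0]
R6: Y=0.01374+0.000j on G[1,2]
C2: Y=0.000+0.04658j on G[2,1]
R7: Y=0.0009091+0.000j on G[3,1]
R8: Y=0.01770+0.000j on G[2,4]
I1: z[0]−=0.00144, z[2]+=0.00144
solve → V1=0.001843-2.095e-05j, V2=0.001843-1.353e-05j, V3=0.001843-2.097e-05j, V4=0.001842-2.084e-05j

-0.001440+1.057e-05j A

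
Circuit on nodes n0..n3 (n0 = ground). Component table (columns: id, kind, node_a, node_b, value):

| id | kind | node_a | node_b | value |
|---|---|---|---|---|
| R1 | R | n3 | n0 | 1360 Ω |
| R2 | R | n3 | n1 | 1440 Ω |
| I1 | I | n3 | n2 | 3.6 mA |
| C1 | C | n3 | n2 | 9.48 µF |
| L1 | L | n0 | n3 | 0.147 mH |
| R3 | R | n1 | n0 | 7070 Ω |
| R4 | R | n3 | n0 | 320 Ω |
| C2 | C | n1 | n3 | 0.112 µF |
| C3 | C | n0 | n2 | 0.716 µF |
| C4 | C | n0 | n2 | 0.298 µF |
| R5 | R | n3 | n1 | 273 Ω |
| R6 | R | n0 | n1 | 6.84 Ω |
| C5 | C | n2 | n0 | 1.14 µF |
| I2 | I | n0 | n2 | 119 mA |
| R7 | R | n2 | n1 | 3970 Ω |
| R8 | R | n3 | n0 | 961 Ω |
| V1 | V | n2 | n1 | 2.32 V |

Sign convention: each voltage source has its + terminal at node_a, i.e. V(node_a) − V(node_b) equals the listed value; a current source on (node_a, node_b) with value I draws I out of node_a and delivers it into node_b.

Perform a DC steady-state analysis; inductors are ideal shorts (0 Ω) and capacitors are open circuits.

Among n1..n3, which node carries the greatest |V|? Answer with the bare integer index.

2

MNA unknowns: 3 node voltages V₁..V_3 plus 2 source currents (L1, V1)
R1: Y=0.0007353 on G[3,0]
R2: Y=0.0006944 on G[3,1]
I1: z[3]−=0.0036, z[2]+=0.0036
C1: Y=0.000 on G[3,2]
L1: row V0−V3=0, i_L1 at 0,3
R3: Y=0.0001414 on G[1,0]
R4: Y=0.003125 on G[3,0]
C2: Y=0.000 on G[1,3]
C3: Y=0.000 on G[0,2]
C4: Y=0.000 on G[0,2]
R5: Y=0.003663 on G[3,1]
R6: Y=0.1462 on G[0,1]
C5: Y=0.000 on G[2,0]
I2: z[0]−=0.119, z[2]+=0.119
R7: Y=0.0002519 on G[2,1]
R8: Y=0.001041 on G[3,0]
V1: row V2−V1=2.32, i_V1 at 2,1
solve → V1=0.8135, V2=3.134, V3=0.000
aux → i_L1=5.500e-05, i_V1=0.1220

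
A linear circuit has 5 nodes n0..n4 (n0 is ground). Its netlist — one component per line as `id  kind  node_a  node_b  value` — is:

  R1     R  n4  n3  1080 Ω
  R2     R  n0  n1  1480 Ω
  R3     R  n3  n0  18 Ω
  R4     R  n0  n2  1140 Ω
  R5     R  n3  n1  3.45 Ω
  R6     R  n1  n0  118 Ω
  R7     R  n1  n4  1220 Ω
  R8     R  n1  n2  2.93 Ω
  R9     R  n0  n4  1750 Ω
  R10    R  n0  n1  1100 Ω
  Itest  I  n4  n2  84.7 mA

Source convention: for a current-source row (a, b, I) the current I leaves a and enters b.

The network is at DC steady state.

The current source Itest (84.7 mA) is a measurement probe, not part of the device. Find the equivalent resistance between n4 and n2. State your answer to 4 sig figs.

Apply KCL at each of the 4 non-ground nodes and solve the resulting linear system.
Node n1: branches {R2, R5, R6, R7, R8, R10} → V_1 = 0.4511
Node n2: branches {R4, R8, Itest} → V_2 = 0.6975
Node n3: branches {R1, R3, R5} → V_3 = 0.2805
Node n4: branches {R1, R7, R9, Itest} → V_4 = -36.28

R_eq = 436.6 Ω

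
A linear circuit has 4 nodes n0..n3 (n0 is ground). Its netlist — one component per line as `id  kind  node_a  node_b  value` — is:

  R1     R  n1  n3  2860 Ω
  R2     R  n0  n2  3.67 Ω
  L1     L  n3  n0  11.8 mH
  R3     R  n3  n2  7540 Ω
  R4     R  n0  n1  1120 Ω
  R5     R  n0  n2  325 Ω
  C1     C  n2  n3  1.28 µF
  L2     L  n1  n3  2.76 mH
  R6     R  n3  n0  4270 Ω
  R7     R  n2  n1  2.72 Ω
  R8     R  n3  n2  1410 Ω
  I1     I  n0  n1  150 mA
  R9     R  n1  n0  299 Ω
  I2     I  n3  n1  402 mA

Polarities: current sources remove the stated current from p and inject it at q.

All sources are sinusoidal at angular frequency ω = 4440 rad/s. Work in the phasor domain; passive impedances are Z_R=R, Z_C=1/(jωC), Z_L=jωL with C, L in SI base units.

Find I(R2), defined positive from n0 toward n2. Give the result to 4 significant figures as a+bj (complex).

MNA unknowns: 3 node voltages V₁..V_3
R1: Y=0.0003497+0.000j on G[1,3]
R2: Y=0.2725+0.000j on G[0,2]
L1: Y=0.000-0.01909j on G[3,0]
R3: Y=0.0001326+0.000j on G[3,2]
R4: Y=0.0008929+0.000j on G[0,1]
R5: Y=0.003077+0.000j on G[0,2]
C1: Y=0.000+0.005683j on G[2,3]
L2: Y=0.000-0.08160j on G[1,3]
R6: Y=0.0002342+0.000j on G[3,0]
R7: Y=0.3676+0.000j on G[2,1]
R8: Y=0.0007092+0.000j on G[3,2]
I1: z[0]−=0.15, z[1]+=0.15
R9: Y=0.003344+0.000j on G[1,0]
I2: z[3]−=0.402, z[1]+=0.402
solve → V1=1.349+0.1353j, V2=0.8083+0.07395j, V3=1.047-4.123j

-0.2202-0.02015j A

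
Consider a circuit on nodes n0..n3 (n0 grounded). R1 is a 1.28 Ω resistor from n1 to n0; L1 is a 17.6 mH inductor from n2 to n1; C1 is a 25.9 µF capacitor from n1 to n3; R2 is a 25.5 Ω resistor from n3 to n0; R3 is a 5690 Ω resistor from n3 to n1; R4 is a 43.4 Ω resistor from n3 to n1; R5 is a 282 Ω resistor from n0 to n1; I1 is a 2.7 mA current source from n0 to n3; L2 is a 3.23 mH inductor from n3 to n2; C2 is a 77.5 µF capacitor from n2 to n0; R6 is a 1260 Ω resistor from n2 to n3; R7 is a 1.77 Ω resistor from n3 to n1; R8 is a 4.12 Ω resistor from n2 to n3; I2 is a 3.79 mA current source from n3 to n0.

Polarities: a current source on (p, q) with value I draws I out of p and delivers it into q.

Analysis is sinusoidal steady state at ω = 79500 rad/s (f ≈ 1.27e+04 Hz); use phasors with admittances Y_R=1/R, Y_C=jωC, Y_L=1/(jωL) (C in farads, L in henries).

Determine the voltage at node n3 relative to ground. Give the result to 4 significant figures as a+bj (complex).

-0.001114+0.0002545j V

MNA unknowns: 3 node voltages V₁..V_3
R1: Y=0.7812+0.000j on G[1,0]
L1: Y=0.000-0.0007147j on G[2,1]
C1: Y=0.000+2.059j on G[1,3]
R2: Y=0.03922+0.000j on G[3,0]
R3: Y=0.0001757+0.000j on G[3,1]
R4: Y=0.02304+0.000j on G[3,1]
R5: Y=0.003546+0.000j on G[0,1]
I1: z[0]−=0.0027, z[3]+=0.0027
L2: Y=0.000-0.003894j on G[3,2]
C2: Y=0.000+6.161j on G[2,0]
R6: Y=0.0007937+0.000j on G[2,3]
R7: Y=0.5650+0.000j on G[3,1]
R8: Y=0.2427+0.000j on G[2,3]
I2: z[3]−=0.00379, z[0]+=0.00379
solve → V1=-0.0009856-8.443e-05j, V2=9.134e-06+4.428e-05j, V3=-0.001114+0.0002545j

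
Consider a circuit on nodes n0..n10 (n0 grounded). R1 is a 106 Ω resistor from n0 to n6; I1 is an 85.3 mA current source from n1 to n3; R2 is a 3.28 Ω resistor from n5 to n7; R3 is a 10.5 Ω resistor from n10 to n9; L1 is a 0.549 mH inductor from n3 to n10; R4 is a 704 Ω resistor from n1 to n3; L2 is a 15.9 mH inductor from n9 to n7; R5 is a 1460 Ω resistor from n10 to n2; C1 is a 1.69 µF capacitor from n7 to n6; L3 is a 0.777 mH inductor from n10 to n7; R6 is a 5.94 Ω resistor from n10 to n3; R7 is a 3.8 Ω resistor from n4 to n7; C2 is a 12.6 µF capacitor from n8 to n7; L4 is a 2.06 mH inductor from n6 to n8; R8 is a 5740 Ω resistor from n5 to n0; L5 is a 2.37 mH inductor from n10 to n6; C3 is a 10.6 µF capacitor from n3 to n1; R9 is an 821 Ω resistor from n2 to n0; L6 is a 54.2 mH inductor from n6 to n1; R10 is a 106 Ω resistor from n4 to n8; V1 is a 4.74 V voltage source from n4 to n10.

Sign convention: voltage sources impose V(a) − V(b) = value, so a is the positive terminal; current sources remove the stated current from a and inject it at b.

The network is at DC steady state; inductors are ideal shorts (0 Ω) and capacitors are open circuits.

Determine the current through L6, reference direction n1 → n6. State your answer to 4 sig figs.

Apply KCL at each of the 10 non-ground nodes and solve the resulting linear system.
Node n1: branches {I1, R4, C3, L6} → V_1 = 0.000
Node n2: branches {R5, R9} → V_2 = 0.000
Node n3: branches {I1, L1, R4, R6, C3} → V_3 = 0.000
Node n4: branches {R7, R10, V1} → V_4 = 4.740
Node n5: branches {R2, R8} → V_5 = 0.000
Node n6: branches {R1, C1, L4, L5, L6} → V_6 = 0.000
Node n7: branches {R2, L2, C1, L3, R7, C2} → V_7 = 0.000
Node n8: branches {C2, L4, R10} → V_8 = 0.000
Node n9: branches {R3, L2} → V_9 = 0.000
Node n10: branches {R3, L1, R5, L3, R6, L5, V1} → V_10 = 0.000
Source currents: i(L1)=0.08530, i(L2)=0.000, i(L3)=-1.247, i(L4)=-0.04472, i(L5)=0.04058, i(L6)=0.08530, i(V1)=-1.292

-0.08530 A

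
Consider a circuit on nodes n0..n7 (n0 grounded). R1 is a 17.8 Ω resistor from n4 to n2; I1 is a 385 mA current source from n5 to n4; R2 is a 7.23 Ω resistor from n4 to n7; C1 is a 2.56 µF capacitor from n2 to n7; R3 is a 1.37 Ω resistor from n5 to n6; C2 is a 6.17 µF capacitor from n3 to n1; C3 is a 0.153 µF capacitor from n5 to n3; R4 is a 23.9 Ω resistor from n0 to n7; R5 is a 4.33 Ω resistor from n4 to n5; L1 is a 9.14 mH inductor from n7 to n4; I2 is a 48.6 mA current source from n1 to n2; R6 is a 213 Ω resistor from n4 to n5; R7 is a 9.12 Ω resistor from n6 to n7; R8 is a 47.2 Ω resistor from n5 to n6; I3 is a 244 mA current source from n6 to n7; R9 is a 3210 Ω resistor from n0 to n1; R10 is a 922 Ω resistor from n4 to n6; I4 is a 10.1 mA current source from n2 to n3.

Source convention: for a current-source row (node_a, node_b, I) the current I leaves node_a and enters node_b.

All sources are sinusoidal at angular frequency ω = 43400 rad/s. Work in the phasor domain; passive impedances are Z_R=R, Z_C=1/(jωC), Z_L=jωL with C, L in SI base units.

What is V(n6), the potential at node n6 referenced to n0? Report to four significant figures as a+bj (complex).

-2.084-0.07727j V

Apply KCL at each of the 7 non-ground nodes and solve the resulting linear system.
Node n1: branches {C2, I2, R9} → V_1 = -2.347+5.784j
Node n2: branches {R1, C1, I2, I4} → V_2 = 0.08848-0.2309j
Node n3: branches {C2, C3, I4} → V_3 = -2.340+5.606j
Node n4: branches {R1, I1, R2, R5, L1, R6, R10} → V_4 = -0.2254-0.09045j
Node n5: branches {I1, R3, C3, R5, R6, R8} → V_5 = -2.069-0.08224j
Node n6: branches {R3, R7, R8, I3, R10} → V_6 = -2.084-0.07727j
Node n7: branches {R2, C1, R4, L1, R7, I3} → V_7 = 0.01747-0.04307j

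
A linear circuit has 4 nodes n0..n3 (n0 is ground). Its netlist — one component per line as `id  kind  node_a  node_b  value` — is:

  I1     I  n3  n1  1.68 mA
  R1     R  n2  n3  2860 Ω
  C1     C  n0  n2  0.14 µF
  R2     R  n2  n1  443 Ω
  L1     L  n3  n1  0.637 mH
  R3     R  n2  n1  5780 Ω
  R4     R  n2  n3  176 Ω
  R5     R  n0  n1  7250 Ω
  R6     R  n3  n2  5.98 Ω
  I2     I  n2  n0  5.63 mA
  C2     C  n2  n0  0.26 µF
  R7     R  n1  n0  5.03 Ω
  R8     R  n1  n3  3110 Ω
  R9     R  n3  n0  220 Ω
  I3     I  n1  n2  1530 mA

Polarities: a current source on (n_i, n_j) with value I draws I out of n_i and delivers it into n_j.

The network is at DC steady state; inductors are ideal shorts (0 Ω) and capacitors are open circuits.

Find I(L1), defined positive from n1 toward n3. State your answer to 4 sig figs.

-1.502 A

Element admittances at DC:
  I1: injects 0.00168 A into n1 (from n3)
  Y(R1) = 0.0003497 S between n2,n3
  Y(C1) = 0.000 S between n0,n2
  Y(R2) = 0.002257 S between n2,n1
  L1: short n3↔n1 (DC inductor)
  Y(R3) = 0.0001730 S between n2,n1
  Y(R4) = 0.005682 S between n2,n3
  Y(R5) = 0.0001379 S between n0,n1
  Y(R6) = 0.1672 S between n3,n2
  I2: injects 0.00563 A into n0 (from n2)
  Y(C2) = 0.000 S between n2,n0
  Y(R7) = 0.1988 S between n1,n0
  Y(R8) = 0.0003215 S between n1,n3
  Y(R9) = 0.004545 S between n3,n0
  I3: injects 1.53 A into n2 (from n1)
Assemble and solve the 4×4 MNA system:
  V(n1)=-0.02767  V(n2)=8.649  V(n3)=-0.02767
  i(L1)=1.502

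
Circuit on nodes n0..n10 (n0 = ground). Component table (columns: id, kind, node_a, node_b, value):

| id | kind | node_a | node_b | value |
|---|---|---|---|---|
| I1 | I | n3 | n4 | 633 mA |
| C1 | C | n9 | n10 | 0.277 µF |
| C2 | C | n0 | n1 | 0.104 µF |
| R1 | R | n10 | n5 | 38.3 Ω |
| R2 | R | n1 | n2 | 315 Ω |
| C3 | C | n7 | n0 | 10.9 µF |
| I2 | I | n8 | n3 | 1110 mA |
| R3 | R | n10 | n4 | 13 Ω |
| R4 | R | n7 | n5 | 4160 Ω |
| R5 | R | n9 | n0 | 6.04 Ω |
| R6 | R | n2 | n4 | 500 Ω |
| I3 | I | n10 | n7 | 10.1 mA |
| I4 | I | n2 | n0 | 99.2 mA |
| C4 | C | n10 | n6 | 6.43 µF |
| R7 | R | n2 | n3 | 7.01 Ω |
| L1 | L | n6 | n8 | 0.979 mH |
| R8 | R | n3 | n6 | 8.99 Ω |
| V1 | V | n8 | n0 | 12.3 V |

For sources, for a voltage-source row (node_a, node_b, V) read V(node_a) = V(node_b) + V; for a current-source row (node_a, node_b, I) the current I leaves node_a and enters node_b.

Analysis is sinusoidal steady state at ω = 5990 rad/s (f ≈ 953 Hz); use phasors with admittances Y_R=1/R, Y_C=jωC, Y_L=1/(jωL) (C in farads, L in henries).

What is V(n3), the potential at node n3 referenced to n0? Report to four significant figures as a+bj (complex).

15.97+5.416j V

Apply KCL at each of the 10 non-ground nodes and solve the resulting linear system.
Node n1: branches {C2, R2} → V_1 = 15.77+2.051j
Node n2: branches {R2, R6, I4, R7} → V_2 = 15.36+5.145j
Node n3: branches {I1, I2, R7, R8} → V_3 = 15.97+5.416j
Node n4: branches {I1, R3, R6} → V_4 = 20.82-9.253j
Node n5: branches {R1, R4} → V_5 = 12.61-9.541j
Node n6: branches {C4, L1, R8} → V_6 = 12.47+5.763j
Node n7: branches {C3, R4, I3} → V_7 = -0.03439-0.2013j
Node n8: branches {I2, L1, V1} → V_8 = 12.30+0.000j
Node n9: branches {C1, R5} → V_9 = 0.09775+0.1266j
Node n10: branches {C1, R1, R3, I3, C4} → V_10 = 12.73-9.627j
Source currents: i(V1)=-0.1272-0.02853j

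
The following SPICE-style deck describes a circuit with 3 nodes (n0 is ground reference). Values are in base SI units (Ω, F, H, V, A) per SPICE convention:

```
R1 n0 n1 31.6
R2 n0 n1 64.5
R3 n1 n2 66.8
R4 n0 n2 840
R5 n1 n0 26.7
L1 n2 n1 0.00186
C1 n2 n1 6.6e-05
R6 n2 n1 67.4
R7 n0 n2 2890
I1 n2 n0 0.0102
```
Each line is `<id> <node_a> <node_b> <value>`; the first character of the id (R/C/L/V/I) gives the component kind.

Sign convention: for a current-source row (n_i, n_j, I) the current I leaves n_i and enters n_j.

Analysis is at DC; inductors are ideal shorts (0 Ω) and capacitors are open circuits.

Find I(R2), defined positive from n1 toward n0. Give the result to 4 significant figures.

-0.001836 A

Element admittances at DC:
  Y(R1) = 0.03165 S between n0,n1
  Y(R2) = 0.01550 S between n0,n1
  Y(R3) = 0.01497 S between n1,n2
  Y(R4) = 0.001190 S between n0,n2
  Y(R5) = 0.03745 S between n1,n0
  L1: short n2↔n1 (DC inductor)
  Y(C1) = 0.000 S between n2,n1
  Y(R6) = 0.01484 S between n2,n1
  Y(R7) = 0.0003460 S between n0,n2
  I1: injects 0.0102 A into n0 (from n2)
Assemble and solve the 3×3 MNA system:
  V(n1)=-0.1184  V(n2)=-0.1184
  i(L1)=-0.01002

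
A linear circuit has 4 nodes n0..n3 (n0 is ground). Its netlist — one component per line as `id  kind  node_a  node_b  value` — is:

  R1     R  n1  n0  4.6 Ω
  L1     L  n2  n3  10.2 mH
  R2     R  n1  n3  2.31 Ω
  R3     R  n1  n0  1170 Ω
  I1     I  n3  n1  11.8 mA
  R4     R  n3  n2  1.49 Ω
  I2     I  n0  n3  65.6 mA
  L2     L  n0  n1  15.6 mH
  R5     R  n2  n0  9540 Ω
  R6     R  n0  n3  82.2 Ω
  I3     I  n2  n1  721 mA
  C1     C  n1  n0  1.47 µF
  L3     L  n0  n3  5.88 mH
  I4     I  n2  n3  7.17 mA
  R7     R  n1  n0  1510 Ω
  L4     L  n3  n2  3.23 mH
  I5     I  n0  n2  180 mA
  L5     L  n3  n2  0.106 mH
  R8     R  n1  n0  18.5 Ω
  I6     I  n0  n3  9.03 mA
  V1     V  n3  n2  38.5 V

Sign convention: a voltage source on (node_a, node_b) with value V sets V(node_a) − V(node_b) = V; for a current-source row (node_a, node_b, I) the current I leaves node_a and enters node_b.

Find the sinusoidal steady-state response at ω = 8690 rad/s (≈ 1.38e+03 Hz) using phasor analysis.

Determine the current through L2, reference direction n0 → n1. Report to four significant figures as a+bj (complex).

Apply KCL at each of the 3 non-ground nodes and solve the resulting linear system.
Node n1: branches {R1, R2, R3, I1, L2, I3, C1, R7, R8} → V_1 = 0.9554-0.02709j
Node n2: branches {L1, R4, R5, I3, I4, L4, I5, L5, V1} → V_2 = -38.63-0.03226j
Node n3: branches {L1, R2, I1, R4, I2, R6, L3, I4, L4, L5, I6, V1} → V_3 = -0.1345-0.03226j
Source currents: i(V1)=-25.29+43.60j

0.0001998+0.007048j A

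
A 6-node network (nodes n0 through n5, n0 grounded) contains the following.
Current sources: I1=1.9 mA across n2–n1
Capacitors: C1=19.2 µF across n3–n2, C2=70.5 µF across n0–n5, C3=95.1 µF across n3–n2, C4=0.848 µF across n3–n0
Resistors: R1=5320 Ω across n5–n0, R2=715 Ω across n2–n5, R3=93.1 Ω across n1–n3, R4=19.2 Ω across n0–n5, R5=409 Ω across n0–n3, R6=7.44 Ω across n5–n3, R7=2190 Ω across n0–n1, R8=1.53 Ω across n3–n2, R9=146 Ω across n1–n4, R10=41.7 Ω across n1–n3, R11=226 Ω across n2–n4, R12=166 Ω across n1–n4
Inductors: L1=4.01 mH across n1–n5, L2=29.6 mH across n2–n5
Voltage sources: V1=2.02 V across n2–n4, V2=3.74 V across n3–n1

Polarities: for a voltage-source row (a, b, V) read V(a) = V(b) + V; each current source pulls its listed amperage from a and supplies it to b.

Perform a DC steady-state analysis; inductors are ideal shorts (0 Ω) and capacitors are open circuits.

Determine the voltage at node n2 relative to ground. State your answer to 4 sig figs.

-0.1657 V

MNA unknowns: 5 node voltages V₁..V_5 plus 4 source currents (L1, L2, V1, V2)
I1: z[2]−=0.0019, z[1]+=0.0019
C1: Y=0.000 on G[3,2]
R1: Y=0.0001880 on G[5,0]
R2: Y=0.001399 on G[2,5]
R3: Y=0.01074 on G[1,3]
R4: Y=0.05208 on G[0,5]
R5: Y=0.002445 on G[0,3]
C2: Y=0.000 on G[0,5]
L1: row V1−V5=0, i_L1 at 1,5
R6: Y=0.1344 on G[5,3]
R7: Y=0.0004566 on G[0,1]
C3: Y=0.000 on G[3,2]
R8: Y=0.6536 on G[3,2]
R9: Y=0.006849 on G[1,4]
L2: row V2−V5=0, i_L2 at 2,5
R10: Y=0.02398 on G[1,3]
R11: Y=0.004425 on G[2,4]
R12: Y=0.006024 on G[1,4]
C4: Y=0.000 on G[3,0]
V1: row V2−V4=2.02, i_V1 at 2,4
V2: row V3−V1=3.74, i_V2 at 3,1
solve → V1=-0.1657, V2=-0.1657, V3=3.574, V4=-2.186, V5=-0.1657
aux → i_L1=-2.980, i_L2=2.469, i_V1=-0.03494, i_V2=-3.086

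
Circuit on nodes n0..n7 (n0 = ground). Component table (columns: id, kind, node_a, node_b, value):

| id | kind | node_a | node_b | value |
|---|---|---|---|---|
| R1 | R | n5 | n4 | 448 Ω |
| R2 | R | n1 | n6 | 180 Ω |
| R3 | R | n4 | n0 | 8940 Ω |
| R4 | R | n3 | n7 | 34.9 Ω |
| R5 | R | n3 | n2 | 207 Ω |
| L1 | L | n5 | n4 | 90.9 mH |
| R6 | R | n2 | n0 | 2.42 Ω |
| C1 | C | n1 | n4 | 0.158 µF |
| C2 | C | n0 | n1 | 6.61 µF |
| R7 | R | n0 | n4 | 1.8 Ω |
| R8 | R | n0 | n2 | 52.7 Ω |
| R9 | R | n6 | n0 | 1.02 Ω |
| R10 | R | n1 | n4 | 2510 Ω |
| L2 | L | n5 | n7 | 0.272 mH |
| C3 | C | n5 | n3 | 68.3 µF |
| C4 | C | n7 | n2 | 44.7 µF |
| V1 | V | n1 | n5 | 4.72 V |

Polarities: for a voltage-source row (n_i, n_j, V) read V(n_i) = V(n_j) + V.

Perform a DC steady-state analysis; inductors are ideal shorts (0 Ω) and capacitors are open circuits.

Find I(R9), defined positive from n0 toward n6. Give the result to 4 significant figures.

-0.02582 A

MNA unknowns: 7 node voltages V₁..V_7 plus 3 source currents (L1, L2, V1)
R1: Y=0.002232 on G[5,4]
R2: Y=0.005556 on G[1,6]
R3: Y=0.0001119 on G[4,0]
R4: Y=0.02865 on G[3,7]
R5: Y=0.004831 on G[3,2]
L1: row V5−V4=0, i_L1 at 5,4
R6: Y=0.4132 on G[2,0]
C1: Y=0.000 on G[1,4]
C2: Y=0.000 on G[0,1]
R7: Y=0.5556 on G[0,4]
R8: Y=0.01898 on G[0,2]
R9: Y=0.9804 on G[6,0]
R10: Y=0.0003984 on G[1,4]
L2: row V5−V7=0, i_L2 at 5,7
C3: Y=0.000 on G[5,3]
C4: Y=0.000 on G[7,2]
V1: row V1−V5=4.72, i_V1 at 1,5
solve → V1=4.674, V2=-0.0004370, V3=-0.03953, V4=-0.04613, V5=-0.04613, V6=0.02634, V7=-0.04613
aux → i_L1=-0.02751, i_L2=-0.0001889, i_V1=-0.02770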